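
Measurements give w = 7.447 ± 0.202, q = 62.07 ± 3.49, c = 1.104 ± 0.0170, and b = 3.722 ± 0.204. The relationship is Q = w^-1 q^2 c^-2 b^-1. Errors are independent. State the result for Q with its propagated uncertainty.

Each factor contributes (exponent × relative error)² to (δQ/Q)²:
  (-1·δw/w)² = (-1×0.0271)² = 0.000736;  (2·δq/q)² = (2×0.0562)² = 0.0126;  (-2·δc/c)² = (-2×0.0154)² = 0.000948;  (-1·δb/b)² = (-1×0.0548)² = 0.00300
δQ/Q = √(0.0173) = 0.132
Q = 114.0, so δQ = 0.132 × 114.0 = 15.0.

114.0 ± 15.0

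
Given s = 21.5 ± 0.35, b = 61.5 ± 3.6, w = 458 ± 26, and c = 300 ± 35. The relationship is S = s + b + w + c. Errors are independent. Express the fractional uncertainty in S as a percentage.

5.20%

Absolute uncertainties add in quadrature for a linear combination:
  (δs)² = 0.122;  (δb)² = 13.0;  (δw)² = 676;  (δc)² = 1220
δS = √(1910) = 43.8
S = 841, so δS/S = 43.8/841 = 0.0520.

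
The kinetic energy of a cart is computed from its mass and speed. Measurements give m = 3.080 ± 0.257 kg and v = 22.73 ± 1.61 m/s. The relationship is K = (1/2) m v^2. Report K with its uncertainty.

795.6 ± 131 J

For a monomial K ∝ m, v^2, fractional errors add in quadrature:
  (1·δm/m)² = (1×0.0834)² = 0.00696;  (2·δv/v)² = (2×0.0708)² = 0.0201
δK/K = √(0.0270) = 0.164
K = 795.6 J, so δK = 0.164 × 795.6 = 131 J.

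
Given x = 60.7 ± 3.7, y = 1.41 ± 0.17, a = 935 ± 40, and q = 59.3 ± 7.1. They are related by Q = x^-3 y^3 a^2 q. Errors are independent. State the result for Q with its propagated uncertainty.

650 ± 280

Each factor contributes (exponent × relative error)² to (δQ/Q)²:
  (-3·δx/x)² = (-3×0.0610)² = 0.0334;  (3·δy/y)² = (3×0.121)² = 0.131;  (2·δa/a)² = (2×0.0428)² = 0.00732;  (1·δq/q)² = (1×0.120)² = 0.0143
δQ/Q = √(0.186) = 0.431
Q = 650, so δQ = 0.431 × 650 = 280.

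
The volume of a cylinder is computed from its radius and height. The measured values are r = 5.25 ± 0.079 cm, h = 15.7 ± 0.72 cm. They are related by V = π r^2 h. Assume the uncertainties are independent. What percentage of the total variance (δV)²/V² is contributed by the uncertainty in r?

(δV/V)² = (2·δr/r)² + (1·δh/h)²
  r term: (2×0.0150)² = 0.000906
  h term: (1×0.0459)² = 0.00210
Total = 0.00301. Share from r = 0.000906/0.00301 = 0.301.

30.1%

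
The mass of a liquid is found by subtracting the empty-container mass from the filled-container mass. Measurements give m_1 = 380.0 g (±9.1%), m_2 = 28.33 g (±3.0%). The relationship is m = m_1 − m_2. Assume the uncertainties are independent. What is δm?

For a sum/difference, combine absolute errors in quadrature:
  (δm_1)² = 1200;  (δm_2)² = 0.722
δm = √(1200) = 34.6 g

34.6 g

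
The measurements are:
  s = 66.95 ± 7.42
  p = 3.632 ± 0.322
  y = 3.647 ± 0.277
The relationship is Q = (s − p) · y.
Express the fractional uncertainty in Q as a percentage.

Let u = s − p = 63.32. δu = √(δs² + δp²) = √(55.1 + 0.104) = 7.43, so δu/u = 0.117.
Q is then a monomial in u, y:
δQ/Q = √((δu/u)² + (1·δy/y)²) = √(0.0138 + 0.00577) = 0.140

14.0%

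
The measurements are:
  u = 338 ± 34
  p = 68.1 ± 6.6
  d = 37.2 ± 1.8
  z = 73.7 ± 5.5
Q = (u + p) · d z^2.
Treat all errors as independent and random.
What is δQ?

Let w = u + p = 406. δw = √(δu² + δp²) = √(1160 + 43.6) = 34.6, so δw/w = 0.0853.
Q is then a monomial in w, d, z:
δQ/Q = √((δw/w)² + (1·δd/d)² + (2·δz/z)²) = √(0.00727 + 0.00234 + 0.0223) = 0.179
Q = 8.21e+07, so δQ = 0.179 × 8.21e+07 = 1.47e+07.

1.47e+07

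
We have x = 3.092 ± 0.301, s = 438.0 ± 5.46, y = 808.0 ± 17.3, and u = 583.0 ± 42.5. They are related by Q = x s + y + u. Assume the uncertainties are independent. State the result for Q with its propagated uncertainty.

2745 ± 141

Let p = x·s = 1354. δp/p = √((1·δx/x)² + (1·δs/s)²) = √(0.00948 + 0.000155) = 0.0981, so δp = 133.
Q = p + y + u: δQ = √(δp² + δy² + δu²) = √(17700 + 299 + 1810) = 141
Q = 2745.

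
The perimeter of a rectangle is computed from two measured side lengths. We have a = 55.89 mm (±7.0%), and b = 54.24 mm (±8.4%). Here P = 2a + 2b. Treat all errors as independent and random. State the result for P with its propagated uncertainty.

Each term contributes (cᵢ δxᵢ)² to (δP)²:
  (2·δa)² = 61.2;  (2·δb)² = 83.0
δP = √(144) = 12.0 mm
P = 220.3 mm.

220.3 ± 12.0 mm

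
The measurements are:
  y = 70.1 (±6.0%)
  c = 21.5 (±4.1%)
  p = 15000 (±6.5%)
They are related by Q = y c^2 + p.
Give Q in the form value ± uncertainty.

Let w = y·c^2 = 32400. δw/w = √((1·δy/y)² + (2·δc/c)²) = √(0.00360 + 0.00672) = 0.102, so δw = 3290.
Q = w + p: δQ = √(δw² + δp²) = √(1.08e+07 + 9.51e+05) = 3430
Q = 47400.

47400 ± 3430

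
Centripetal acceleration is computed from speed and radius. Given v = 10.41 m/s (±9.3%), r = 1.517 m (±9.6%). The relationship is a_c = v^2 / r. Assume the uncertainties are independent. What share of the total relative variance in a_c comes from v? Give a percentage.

(δa_c/a_c)² = (2·δv/v)² + (-1·δr/r)²
  v term: (2×0.0930)² = 0.0346
  r term: (-1×0.0960)² = 0.00922
Total = 0.0438. Share from v = 0.0346/0.0438 = 0.790.

79.0%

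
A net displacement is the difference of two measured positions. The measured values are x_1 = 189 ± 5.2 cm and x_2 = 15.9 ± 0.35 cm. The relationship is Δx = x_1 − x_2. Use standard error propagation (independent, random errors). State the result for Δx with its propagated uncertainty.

173 ± 5.21 cm

Absolute uncertainties add in quadrature for a linear combination:
  (δx_1)² = 27.0;  (δx_2)² = 0.122
δΔx = √(27.2) = 5.21 cm
Δx = 173 cm.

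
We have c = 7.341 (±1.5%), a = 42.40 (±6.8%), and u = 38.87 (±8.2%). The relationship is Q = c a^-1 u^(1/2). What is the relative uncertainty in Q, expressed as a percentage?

8.08%

Q is a product of powers, so relative uncertainties combine in quadrature:
  (1·δc/c)² = (1×0.0150)² = 0.000225;  (-1·δa/a)² = (-1×0.0680)² = 0.00462;  (½·δu/u)² = (0.5×0.0820)² = 0.00168
δQ/Q = √(0.00653) = 0.0808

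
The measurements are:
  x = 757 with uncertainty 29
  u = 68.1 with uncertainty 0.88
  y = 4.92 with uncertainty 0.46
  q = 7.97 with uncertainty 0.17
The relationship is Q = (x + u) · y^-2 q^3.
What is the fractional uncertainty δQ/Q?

0.201

Let w = x + u = 825. δw = √(δx² + δu²) = √(841 + 0.774) = 29.0, so δw/w = 0.0352.
Q is then a monomial in w, y, q:
δQ/Q = √((δw/w)² + (-2·δy/y)² + (3·δq/q)²) = √(0.00124 + 0.0350 + 0.00409) = 0.201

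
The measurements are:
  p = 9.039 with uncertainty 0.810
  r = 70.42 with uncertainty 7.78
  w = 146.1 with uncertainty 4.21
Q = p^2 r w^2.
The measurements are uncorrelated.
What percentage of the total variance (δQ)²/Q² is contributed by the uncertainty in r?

25.6%

(δQ/Q)² = (2·δp/p)² + (1·δr/r)² + (2·δw/w)²
  p term: (2×0.0896)² = 0.0321
  r term: (1×0.110)² = 0.0122
  w term: (2×0.0288)² = 0.00332
Total = 0.0476. Share from r = 0.0122/0.0476 = 0.256.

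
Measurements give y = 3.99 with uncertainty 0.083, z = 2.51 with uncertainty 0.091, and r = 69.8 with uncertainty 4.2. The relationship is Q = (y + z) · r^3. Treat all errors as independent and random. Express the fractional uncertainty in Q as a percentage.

18.2%

Let u = y + z = 6.50. δu = √(δy² + δz²) = √(0.00689 + 0.00828) = 0.123, so δu/u = 0.0189.
Q is then a monomial in u, r:
δQ/Q = √((δu/u)² + (3·δr/r)²) = √(0.000359 + 0.0326) = 0.182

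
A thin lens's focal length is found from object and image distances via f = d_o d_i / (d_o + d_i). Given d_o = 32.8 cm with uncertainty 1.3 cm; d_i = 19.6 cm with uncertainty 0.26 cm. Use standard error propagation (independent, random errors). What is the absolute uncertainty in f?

∂f/∂d_o = (d_i/(d_o+d_i))² = 0.140;  ∂f/∂d_i = (d_o/(d_o+d_i))² = 0.392
δf = √((∂f/∂d_o · δd_o)² + (∂f/∂d_i · δd_i)²) = √(0.0331 + 0.0104) = 0.208 cm

0.208 cm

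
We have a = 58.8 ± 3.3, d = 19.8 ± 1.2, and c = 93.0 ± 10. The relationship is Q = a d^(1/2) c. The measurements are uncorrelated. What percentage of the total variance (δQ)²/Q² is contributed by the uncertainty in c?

74.0%

(δQ/Q)² = (1·δa/a)² + (½·δd/d)² + (1·δc/c)²
  a term: (1×0.0561)² = 0.00315
  d term: (0.5×0.0606)² = 0.000918
  c term: (1×0.108)² = 0.0116
Total = 0.0156. Share from c = 0.0116/0.0156 = 0.740.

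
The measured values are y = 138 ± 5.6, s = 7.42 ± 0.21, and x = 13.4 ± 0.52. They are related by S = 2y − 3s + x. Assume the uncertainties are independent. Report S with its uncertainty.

Absolute uncertainties add in quadrature for a linear combination:
  (2·δy)² = 125;  (3·δs)² = 0.397;  (δx)² = 0.270
δS = √(126) = 11.2
S = 267.

267 ± 11.2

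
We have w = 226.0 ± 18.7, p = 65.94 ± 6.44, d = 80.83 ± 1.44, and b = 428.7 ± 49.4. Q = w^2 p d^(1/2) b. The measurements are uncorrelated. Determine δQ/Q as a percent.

22.4%

Since Q is a product/quotient, work with relative uncertainties:
  (2·δw/w)² = (2×0.0827)² = 0.0274;  (1·δp/p)² = (1×0.0977)² = 0.00954;  (½·δd/d)² = (0.5×0.0178)² = 7.93e-05;  (1·δb/b)² = (1×0.115)² = 0.0133
δQ/Q = √(0.0503) = 0.224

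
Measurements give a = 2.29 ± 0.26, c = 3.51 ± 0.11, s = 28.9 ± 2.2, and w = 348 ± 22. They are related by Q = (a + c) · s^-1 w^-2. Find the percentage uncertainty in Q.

Let u = a + c = 5.80. δu = √(δa² + δc²) = √(0.0676 + 0.0121) = 0.282, so δu/u = 0.0487.
Q is then a monomial in u, s, w:
δQ/Q = √((δu/u)² + (-1·δs/s)² + (-2·δw/w)²) = √(0.00237 + 0.00579 + 0.0160) = 0.155

15.5%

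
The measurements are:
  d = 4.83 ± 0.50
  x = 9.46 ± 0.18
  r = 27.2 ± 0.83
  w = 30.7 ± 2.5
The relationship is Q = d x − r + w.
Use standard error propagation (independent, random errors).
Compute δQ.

5.48

Let p = d·x = 45.7. δp/p = √((1·δd/d)² + (1·δx/x)²) = √(0.0107 + 0.000362) = 0.105, so δp = 4.81.
Q = p − r + w: δQ = √(δp² + δr² + δw²) = √(23.1 + 0.689 + 6.25) = 5.48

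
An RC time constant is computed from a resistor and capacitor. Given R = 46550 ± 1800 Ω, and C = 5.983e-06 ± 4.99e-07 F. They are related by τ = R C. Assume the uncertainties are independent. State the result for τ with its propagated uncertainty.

Relative error in a monomial: (δτ/τ)² = Σ (nᵢ · δxᵢ/xᵢ)².
  (1·δR/R)² = (1×0.0387)² = 0.00150;  (1·δC/C)² = (1×0.0834)² = 0.00696
δτ/τ = √(0.00845) = 0.0919
τ = 0.2785 s, so δτ = 0.0919 × 0.2785 = 0.0256 s.

0.2785 ± 0.0256 s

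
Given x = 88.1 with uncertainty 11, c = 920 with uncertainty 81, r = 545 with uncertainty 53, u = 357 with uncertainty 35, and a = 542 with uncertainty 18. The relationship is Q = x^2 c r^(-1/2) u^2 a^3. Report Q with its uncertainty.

(6.21 ± 2.16) × 10^18

Relative error in a monomial: (δQ/Q)² = Σ (nᵢ · δxᵢ/xᵢ)².
  (2·δx/x)² = (2×0.125)² = 0.0624;  (1·δc/c)² = (1×0.0880)² = 0.00775;  (−½·δr/r)² = (-0.5×0.0972)² = 0.00236;  (2·δu/u)² = (2×0.0980)² = 0.0384;  (3·δa/a)² = (3×0.0332)² = 0.00993
δQ/Q = √(0.121) = 0.348
Q = 6.21e+18, so δQ = 0.348 × 6.21e+18 = 2.16e+18.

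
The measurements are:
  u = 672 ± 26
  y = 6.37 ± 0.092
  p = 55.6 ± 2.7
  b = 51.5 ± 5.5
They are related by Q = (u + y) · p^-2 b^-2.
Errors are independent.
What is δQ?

1.97e-05

Let w = u + y = 678. δw = √(δu² + δy²) = √(676 + 0.00846) = 26.0, so δw/w = 0.0383.
Q is then a monomial in w, p, b:
δQ/Q = √((δw/w)² + (-2·δp/p)² + (-2·δb/b)²) = √(0.00147 + 0.00943 + 0.0456) = 0.238
Q = 8.27e-05, so δQ = 0.238 × 8.27e-05 = 1.97e-05.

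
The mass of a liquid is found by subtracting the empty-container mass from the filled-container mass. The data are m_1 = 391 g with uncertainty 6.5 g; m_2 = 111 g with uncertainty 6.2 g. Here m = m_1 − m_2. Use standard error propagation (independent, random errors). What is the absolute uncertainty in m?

8.98 g

Each term contributes (cᵢ δxᵢ)² to (δm)²:
  (δm_1)² = 42.2;  (δm_2)² = 38.4
δm = √(80.7) = 8.98 g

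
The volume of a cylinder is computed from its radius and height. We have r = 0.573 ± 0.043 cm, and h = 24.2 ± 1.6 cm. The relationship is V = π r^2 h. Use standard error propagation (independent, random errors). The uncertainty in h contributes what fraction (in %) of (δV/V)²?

(δV/V)² = (2·δr/r)² + (1·δh/h)²
  r term: (2×0.0750)² = 0.0225
  h term: (1×0.0661)² = 0.00437
Total = 0.0269. Share from h = 0.00437/0.0269 = 0.163.

16.3%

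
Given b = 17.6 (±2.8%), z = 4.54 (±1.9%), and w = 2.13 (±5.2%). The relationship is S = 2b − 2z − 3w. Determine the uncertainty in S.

S is a linear combination, so absolute uncertainties add in quadrature:
  (2·δb)² = 0.971;  (2·δz)² = 0.0298;  (3·δw)² = 0.110
δS = √(1.11) = 1.05

1.05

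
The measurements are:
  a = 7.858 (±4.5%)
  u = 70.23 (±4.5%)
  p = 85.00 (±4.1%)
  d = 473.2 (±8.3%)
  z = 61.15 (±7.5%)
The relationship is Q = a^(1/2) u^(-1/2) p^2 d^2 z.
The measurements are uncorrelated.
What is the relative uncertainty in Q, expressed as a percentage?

Products/powers → add relative errors in quadrature, weighted by exponent:
  (½·δa/a)² = (0.5×0.0450)² = 0.000506;  (−½·δu/u)² = (-0.5×0.0450)² = 0.000506;  (2·δp/p)² = (2×0.0410)² = 0.00672;  (2·δd/d)² = (2×0.0830)² = 0.0276;  (1·δz/z)² = (1×0.0750)² = 0.00562
δQ/Q = √(0.0409) = 0.202

20.2%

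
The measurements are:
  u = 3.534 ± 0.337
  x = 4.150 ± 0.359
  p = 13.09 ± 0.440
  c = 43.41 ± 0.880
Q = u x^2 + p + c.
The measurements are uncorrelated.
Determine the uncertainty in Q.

Let w = u·x^2 = 60.86. δw/w = √((1·δu/u)² + (2·δx/x)²) = √(0.00909 + 0.0299) = 0.198, so δw = 12.0.
Q = w + p + c: δQ = √(δw² + δp² + δc²) = √(145 + 0.194 + 0.774) = 12.1

12.1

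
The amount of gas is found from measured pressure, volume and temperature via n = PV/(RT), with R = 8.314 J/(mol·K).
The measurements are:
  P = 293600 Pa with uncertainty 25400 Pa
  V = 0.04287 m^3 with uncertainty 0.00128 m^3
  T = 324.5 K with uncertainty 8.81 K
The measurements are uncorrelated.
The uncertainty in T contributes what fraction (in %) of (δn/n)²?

8.09%

(δn/n)² = (1·δP/P)² + (1·δV/V)² + (-1·δT/T)²
  P term: (1×0.0865)² = 0.00748
  V term: (1×0.0299)² = 0.000891
  T term: (-1×0.0271)² = 0.000737
Total = 0.00911. Share from T = 0.000737/0.00911 = 0.0809.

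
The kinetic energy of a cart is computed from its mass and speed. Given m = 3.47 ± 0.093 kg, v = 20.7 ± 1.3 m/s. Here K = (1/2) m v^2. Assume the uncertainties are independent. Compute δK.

95.5 J

Products/powers → add relative errors in quadrature, weighted by exponent:
  (1·δm/m)² = (1×0.0268)² = 0.000718;  (2·δv/v)² = (2×0.0628)² = 0.0158
δK/K = √(0.0165) = 0.128
K = 743 J, so δK = 0.128 × 743 = 95.5 J.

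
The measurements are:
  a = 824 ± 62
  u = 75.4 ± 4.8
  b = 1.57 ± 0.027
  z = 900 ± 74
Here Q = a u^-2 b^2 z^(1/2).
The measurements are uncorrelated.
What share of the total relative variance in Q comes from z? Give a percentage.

(δQ/Q)² = (1·δa/a)² + (-2·δu/u)² + (2·δb/b)² + (½·δz/z)²
  a term: (1×0.0752)² = 0.00566
  u term: (-2×0.0637)² = 0.0162
  b term: (2×0.0172)² = 0.00118
  z term: (0.5×0.0822)² = 0.00169
Total = 0.0247. Share from z = 0.00169/0.0247 = 0.0683.

6.83%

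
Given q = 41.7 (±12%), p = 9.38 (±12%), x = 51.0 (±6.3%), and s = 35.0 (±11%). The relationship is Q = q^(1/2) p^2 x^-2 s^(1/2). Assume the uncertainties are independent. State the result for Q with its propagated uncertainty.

Each factor contributes (exponent × relative error)² to (δQ/Q)²:
  (½·δq/q)² = (0.5×0.120)² = 0.00360;  (2·δp/p)² = (2×0.120)² = 0.0576;  (-2·δx/x)² = (-2×0.0630)² = 0.0159;  (½·δs/s)² = (0.5×0.110)² = 0.00302
δQ/Q = √(0.0801) = 0.283
Q = 1.29, so δQ = 0.283 × 1.29 = 0.366.

1.29 ± 0.366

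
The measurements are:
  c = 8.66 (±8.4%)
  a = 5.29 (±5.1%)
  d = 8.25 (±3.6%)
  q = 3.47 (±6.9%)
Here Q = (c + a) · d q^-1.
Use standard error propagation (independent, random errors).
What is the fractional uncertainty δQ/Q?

Let u = c + a = 13.9. δu = √(δc² + δa²) = √(0.529 + 0.0728) = 0.776, so δu/u = 0.0556.
Q is then a monomial in u, d, q:
δQ/Q = √((δu/u)² + (1·δd/d)² + (-1·δq/q)²) = √(0.00309 + 0.00130 + 0.00476) = 0.0957

0.0957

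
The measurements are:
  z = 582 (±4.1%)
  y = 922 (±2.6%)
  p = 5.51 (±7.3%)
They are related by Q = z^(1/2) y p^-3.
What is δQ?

29.5

Products/powers → add relative errors in quadrature, weighted by exponent:
  (½·δz/z)² = (0.5×0.0410)² = 0.000420;  (1·δy/y)² = (1×0.0260)² = 0.000676;  (-3·δp/p)² = (-3×0.0730)² = 0.0480
δQ/Q = √(0.0491) = 0.221
Q = 133, so δQ = 0.221 × 133 = 29.5.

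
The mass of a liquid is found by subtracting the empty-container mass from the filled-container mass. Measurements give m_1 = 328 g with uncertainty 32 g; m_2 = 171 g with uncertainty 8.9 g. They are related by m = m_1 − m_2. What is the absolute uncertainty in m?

Sums and differences: (δm)² = Σ (cᵢ δxᵢ)².
  (δm_1)² = 1020;  (δm_2)² = 79.2
δm = √(1100) = 33.2 g

33.2 g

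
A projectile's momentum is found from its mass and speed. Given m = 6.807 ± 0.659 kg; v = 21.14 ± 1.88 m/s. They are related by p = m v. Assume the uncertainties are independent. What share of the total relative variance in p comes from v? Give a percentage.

45.8%

(δp/p)² = (1·δm/m)² + (1·δv/v)²
  m term: (1×0.0968)² = 0.00937
  v term: (1×0.0889)² = 0.00791
Total = 0.0173. Share from v = 0.00791/0.0173 = 0.458.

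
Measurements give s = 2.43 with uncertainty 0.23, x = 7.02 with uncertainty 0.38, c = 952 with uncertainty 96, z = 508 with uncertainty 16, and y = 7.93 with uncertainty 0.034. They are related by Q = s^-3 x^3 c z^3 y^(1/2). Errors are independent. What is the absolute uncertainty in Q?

Q is a product of powers, so relative uncertainties combine in quadrature:
  (-3·δs/s)² = (-3×0.0947)² = 0.0806;  (3·δx/x)² = (3×0.0541)² = 0.0264;  (1·δc/c)² = (1×0.101)² = 0.0102;  (3·δz/z)² = (3×0.0315)² = 0.00893;  (½·δy/y)² = (0.5×0.00429)² = 4.6e-06
δQ/Q = √(0.126) = 0.355
Q = 8.47e+12, so δQ = 0.355 × 8.47e+12 = 3.01e+12.

3.01e+12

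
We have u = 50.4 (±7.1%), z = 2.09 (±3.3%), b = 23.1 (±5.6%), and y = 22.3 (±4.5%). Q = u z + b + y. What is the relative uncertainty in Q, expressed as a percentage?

5.58%

Let p = u·z = 105. δp/p = √((1·δu/u)² + (1·δz/z)²) = √(0.00504 + 0.00109) = 0.0783, so δp = 8.25.
Q = p + b + y: δQ = √(δp² + δb² + δy²) = √(68.0 + 1.67 + 1.01) = 8.41
Q = 151, so δQ/Q = 8.41/151 = 0.0558.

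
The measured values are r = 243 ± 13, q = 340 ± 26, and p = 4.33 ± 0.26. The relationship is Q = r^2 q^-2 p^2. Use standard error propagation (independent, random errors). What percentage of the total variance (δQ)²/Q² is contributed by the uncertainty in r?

23.2%

(δQ/Q)² = (2·δr/r)² + (-2·δq/q)² + (2·δp/p)²
  r term: (2×0.0535)² = 0.0114
  q term: (-2×0.0765)² = 0.0234
  p term: (2×0.0600)² = 0.0144
Total = 0.0493. Share from r = 0.0114/0.0493 = 0.232.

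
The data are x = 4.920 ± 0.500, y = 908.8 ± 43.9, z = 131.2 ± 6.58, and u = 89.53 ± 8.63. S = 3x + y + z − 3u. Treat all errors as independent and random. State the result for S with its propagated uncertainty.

786.2 ± 51.4

Sums and differences: (δS)² = Σ (cᵢ δxᵢ)².
  (3·δx)² = 2.25;  (δy)² = 1930;  (δz)² = 43.3;  (3·δu)² = 670
δS = √(2640) = 51.4
S = 786.2.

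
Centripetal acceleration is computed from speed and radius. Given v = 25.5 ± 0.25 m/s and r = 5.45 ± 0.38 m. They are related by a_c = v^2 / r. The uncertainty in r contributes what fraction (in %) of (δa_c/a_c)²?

(δa_c/a_c)² = (2·δv/v)² + (-1·δr/r)²
  v term: (2×0.00980)² = 0.000384
  r term: (-1×0.0697)² = 0.00486
Total = 0.00525. Share from r = 0.00486/0.00525 = 0.927.

92.7%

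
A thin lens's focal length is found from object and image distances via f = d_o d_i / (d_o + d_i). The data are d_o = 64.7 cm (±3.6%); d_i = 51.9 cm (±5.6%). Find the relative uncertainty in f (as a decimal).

∂f/∂d_o = (d_i/(d_o+d_i))² = 0.198;  ∂f/∂d_i = (d_o/(d_o+d_i))² = 0.308
δf = √((∂f/∂d_o · δd_o)² + (∂f/∂d_i · δd_i)²) = √(0.213 + 0.801) = 1.01 cm
f = 28.8 cm, so δf/f = 1.01/28.8 = 0.0350.

0.0350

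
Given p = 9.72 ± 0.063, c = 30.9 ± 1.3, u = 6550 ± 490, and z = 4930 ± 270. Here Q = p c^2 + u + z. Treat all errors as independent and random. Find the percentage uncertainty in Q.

Let w = p·c^2 = 9280. δw/w = √((1·δp/p)² + (2·δc/c)²) = √(4.2e-05 + 0.00708) = 0.0844, so δw = 783.
Q = w + u + z: δQ = √(δw² + δu² + δz²) = √(6.13e+05 + 2.4e+05 + 72900) = 963
Q = 20800, so δQ/Q = 963/20800 = 0.0464.

4.64%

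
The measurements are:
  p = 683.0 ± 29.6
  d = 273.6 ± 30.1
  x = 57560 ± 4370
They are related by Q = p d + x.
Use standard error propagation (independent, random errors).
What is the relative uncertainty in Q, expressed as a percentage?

9.21%

Let w = p·d = 186900. δw/w = √((1·δp/p)² + (1·δd/d)²) = √(0.00188 + 0.0121) = 0.118, so δw = 22100.
Q = w + x: δQ = √(δw² + δx²) = √(4.88e+08 + 1.91e+07) = 22500
Q = 244400, so δQ/Q = 22500/244400 = 0.0921.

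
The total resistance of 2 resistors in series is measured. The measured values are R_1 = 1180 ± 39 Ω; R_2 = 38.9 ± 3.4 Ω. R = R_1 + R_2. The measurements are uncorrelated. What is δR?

39.1 Ω

For a sum/difference, combine absolute errors in quadrature:
  (δR_1)² = 1520;  (δR_2)² = 11.6
δR = √(1530) = 39.1 Ω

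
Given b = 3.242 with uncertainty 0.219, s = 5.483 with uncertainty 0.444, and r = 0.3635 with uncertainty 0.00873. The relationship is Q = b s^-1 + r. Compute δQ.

Let p = b·s^-1 = 0.5913. δp/p = √((1·δb/b)² + (-1·δs/s)²) = √(0.00456 + 0.00656) = 0.105, so δp = 0.0624.
Q = p + r: δQ = √(δp² + δr²) = √(0.00389 + 7.62e-05) = 0.0630

0.0630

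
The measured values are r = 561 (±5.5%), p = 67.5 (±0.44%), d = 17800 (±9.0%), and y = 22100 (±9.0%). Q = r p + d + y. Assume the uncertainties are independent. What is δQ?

3300

Let w = r·p = 37900. δw/w = √((1·δr/r)² + (1·δp/p)²) = √(0.00302 + 1.94e-05) = 0.0552, so δw = 2090.
Q = w + d + y: δQ = √(δw² + δd² + δy²) = √(4.37e+06 + 2.57e+06 + 3.96e+06) = 3300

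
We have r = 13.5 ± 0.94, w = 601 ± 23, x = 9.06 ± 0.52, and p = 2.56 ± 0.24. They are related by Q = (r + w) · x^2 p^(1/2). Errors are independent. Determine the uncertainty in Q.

10500

Let u = r + w = 614. δu = √(δr² + δw²) = √(0.884 + 529) = 23.0, so δu/u = 0.0375.
Q is then a monomial in u, x, p:
δQ/Q = √((δu/u)² + (2·δx/x)² + (½·δp/p)²) = √(0.00140 + 0.0132 + 0.00220) = 0.130
Q = 80700, so δQ = 0.130 × 80700 = 10500.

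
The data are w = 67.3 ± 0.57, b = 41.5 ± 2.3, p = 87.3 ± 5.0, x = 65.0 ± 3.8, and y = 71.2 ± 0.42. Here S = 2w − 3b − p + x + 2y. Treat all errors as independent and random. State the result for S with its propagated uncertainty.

S is a linear combination, so absolute uncertainties add in quadrature:
  (2·δw)² = 1.30;  (3·δb)² = 47.6;  (δp)² = 25.0;  (δx)² = 14.4;  (2·δy)² = 0.706
δS = √(89.1) = 9.44
S = 130.

130 ± 9.44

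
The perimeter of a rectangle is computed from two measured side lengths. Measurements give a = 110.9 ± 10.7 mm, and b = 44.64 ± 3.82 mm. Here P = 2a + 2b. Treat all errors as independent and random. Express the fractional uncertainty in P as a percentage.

7.30%

P is a linear combination, so absolute uncertainties add in quadrature:
  (2·δa)² = 458;  (2·δb)² = 58.4
δP = √(516) = 22.7 mm
P = 311.1 mm, so δP/P = 22.7/311.1 = 0.0730.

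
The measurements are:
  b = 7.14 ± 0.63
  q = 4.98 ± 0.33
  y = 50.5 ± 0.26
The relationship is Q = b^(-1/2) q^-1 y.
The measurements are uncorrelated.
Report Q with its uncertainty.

3.80 ± 0.303

Q is a product of powers, so relative uncertainties combine in quadrature:
  (−½·δb/b)² = (-0.5×0.0882)² = 0.00195;  (-1·δq/q)² = (-1×0.0663)² = 0.00439;  (1·δy/y)² = (1×0.00515)² = 2.65e-05
δQ/Q = √(0.00636) = 0.0798
Q = 3.80, so δQ = 0.0798 × 3.80 = 0.303.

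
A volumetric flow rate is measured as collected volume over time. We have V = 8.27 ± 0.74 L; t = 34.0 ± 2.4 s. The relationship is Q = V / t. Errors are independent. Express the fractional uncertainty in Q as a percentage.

Each factor contributes (exponent × relative error)² to (δQ/Q)²:
  (1·δV/V)² = (1×0.0895)² = 0.00801;  (-1·δt/t)² = (-1×0.0706)² = 0.00498
δQ/Q = √(0.0130) = 0.114

11.4%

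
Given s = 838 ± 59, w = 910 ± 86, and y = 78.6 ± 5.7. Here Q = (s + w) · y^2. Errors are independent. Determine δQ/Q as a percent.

15.7%

Let u = s + w = 1750. δu = √(δs² + δw²) = √(3480 + 7400) = 104, so δu/u = 0.0597.
Q is then a monomial in u, y:
δQ/Q = √((δu/u)² + (2·δy/y)²) = √(0.00356 + 0.0210) = 0.157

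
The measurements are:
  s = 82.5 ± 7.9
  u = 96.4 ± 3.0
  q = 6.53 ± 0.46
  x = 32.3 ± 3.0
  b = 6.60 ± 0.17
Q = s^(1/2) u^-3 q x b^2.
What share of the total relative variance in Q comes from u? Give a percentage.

32.0%

(δQ/Q)² = (½·δs/s)² + (-3·δu/u)² + (1·δq/q)² + (1·δx/x)² + (2·δb/b)²
  s term: (0.5×0.0958)² = 0.00229
  u term: (-3×0.0311)² = 0.00872
  q term: (1×0.0704)² = 0.00496
  x term: (1×0.0929)² = 0.00863
  b term: (2×0.0258)² = 0.00265
Total = 0.0273. Share from u = 0.00872/0.0273 = 0.320.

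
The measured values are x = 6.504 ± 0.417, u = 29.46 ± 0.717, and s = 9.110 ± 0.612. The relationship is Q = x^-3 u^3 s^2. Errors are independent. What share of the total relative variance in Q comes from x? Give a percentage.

61.3%

(δQ/Q)² = (-3·δx/x)² + (3·δu/u)² + (2·δs/s)²
  x term: (-3×0.0641)² = 0.0370
  u term: (3×0.0243)² = 0.00533
  s term: (2×0.0672)² = 0.0181
Total = 0.0604. Share from x = 0.0370/0.0604 = 0.613.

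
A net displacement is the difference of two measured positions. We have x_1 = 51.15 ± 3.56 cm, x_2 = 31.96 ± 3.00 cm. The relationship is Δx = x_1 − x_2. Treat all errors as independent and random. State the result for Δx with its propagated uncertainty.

19.19 ± 4.66 cm

Each term contributes (cᵢ δxᵢ)² to (δΔx)²:
  (δx_1)² = 12.7;  (δx_2)² = 9.00
δΔx = √(21.7) = 4.66 cm
Δx = 19.19 cm.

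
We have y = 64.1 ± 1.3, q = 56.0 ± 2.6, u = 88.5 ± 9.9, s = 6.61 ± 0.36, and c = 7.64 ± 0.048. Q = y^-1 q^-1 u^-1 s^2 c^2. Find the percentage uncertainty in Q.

16.5%

Relative error in a monomial: (δQ/Q)² = Σ (nᵢ · δxᵢ/xᵢ)².
  (-1·δy/y)² = (-1×0.0203)² = 0.000411;  (-1·δq/q)² = (-1×0.0464)² = 0.00216;  (-1·δu/u)² = (-1×0.112)² = 0.0125;  (2·δs/s)² = (2×0.0545)² = 0.0119;  (2·δc/c)² = (2×0.00628)² = 0.000158
δQ/Q = √(0.0271) = 0.165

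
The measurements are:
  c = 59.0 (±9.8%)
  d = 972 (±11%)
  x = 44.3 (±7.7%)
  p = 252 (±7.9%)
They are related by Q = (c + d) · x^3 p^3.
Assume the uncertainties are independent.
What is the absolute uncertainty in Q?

4.98e+14

Let u = c + d = 1030. δu = √(δc² + δd²) = √(33.4 + 11400) = 107, so δu/u = 0.104.
Q is then a monomial in u, x, p:
δQ/Q = √((δu/u)² + (3·δx/x)² + (3·δp/p)²) = √(0.0108 + 0.0534 + 0.0562) = 0.347
Q = 1.43e+15, so δQ = 0.347 × 1.43e+15 = 4.98e+14.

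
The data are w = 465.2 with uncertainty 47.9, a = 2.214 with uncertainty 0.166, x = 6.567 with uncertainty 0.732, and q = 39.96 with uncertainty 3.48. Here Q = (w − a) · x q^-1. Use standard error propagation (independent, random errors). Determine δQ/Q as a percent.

17.5%

Let u = w − a = 463.0. δu = √(δw² + δa²) = √(2290 + 0.0276) = 47.9, so δu/u = 0.103.
Q is then a monomial in u, x, q:
δQ/Q = √((δu/u)² + (1·δx/x)² + (-1·δq/q)²) = √(0.0107 + 0.0124 + 0.00758) = 0.175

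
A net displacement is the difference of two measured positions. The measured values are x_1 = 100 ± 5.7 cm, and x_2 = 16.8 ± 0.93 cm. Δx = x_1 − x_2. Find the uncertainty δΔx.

Each term contributes (cᵢ δxᵢ)² to (δΔx)²:
  (δx_1)² = 32.5;  (δx_2)² = 0.865
δΔx = √(33.4) = 5.78 cm

5.78 cm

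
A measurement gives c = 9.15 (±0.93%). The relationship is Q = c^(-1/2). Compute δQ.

Q ∝ c^(-1/2), so δQ/Q = |−½| · δc/c = 0.5 × 0.00930 = 0.00465.
Q = 0.331, so δQ = 0.00465 × 0.331 = 0.00154.

0.00154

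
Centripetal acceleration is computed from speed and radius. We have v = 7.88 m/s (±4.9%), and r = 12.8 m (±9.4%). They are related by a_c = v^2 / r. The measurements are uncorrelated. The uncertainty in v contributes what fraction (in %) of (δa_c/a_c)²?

(δa_c/a_c)² = (2·δv/v)² + (-1·δr/r)²
  v term: (2×0.0490)² = 0.00960
  r term: (-1×0.0940)² = 0.00884
Total = 0.0184. Share from v = 0.00960/0.0184 = 0.521.

52.1%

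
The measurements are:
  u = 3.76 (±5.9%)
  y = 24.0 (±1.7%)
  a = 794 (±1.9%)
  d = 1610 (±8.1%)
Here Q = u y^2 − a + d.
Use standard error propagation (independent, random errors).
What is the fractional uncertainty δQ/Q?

Let p = u·y^2 = 2170. δp/p = √((1·δu/u)² + (2·δy/y)²) = √(0.00348 + 0.00116) = 0.0681, so δp = 147.
Q = p − a + d: δQ = √(δp² + δa² + δd²) = √(21700 + 228 + 17000) = 197
Q = 2980, so δQ/Q = 197/2980 = 0.0662.

0.0662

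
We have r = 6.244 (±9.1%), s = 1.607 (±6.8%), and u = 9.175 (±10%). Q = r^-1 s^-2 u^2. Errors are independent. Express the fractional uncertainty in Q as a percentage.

Q is a product of powers, so relative uncertainties combine in quadrature:
  (-1·δr/r)² = (-1×0.0910)² = 0.00828;  (-2·δs/s)² = (-2×0.0680)² = 0.0185;  (2·δu/u)² = (2×0.100)² = 0.0400
δQ/Q = √(0.0668) = 0.258

25.8%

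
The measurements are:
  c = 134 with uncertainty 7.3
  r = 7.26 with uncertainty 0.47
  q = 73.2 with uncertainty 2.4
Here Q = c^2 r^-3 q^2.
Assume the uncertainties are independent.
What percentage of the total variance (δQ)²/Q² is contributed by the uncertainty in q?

(δQ/Q)² = (2·δc/c)² + (-3·δr/r)² + (2·δq/q)²
  c term: (2×0.0545)² = 0.0119
  r term: (-3×0.0647)² = 0.0377
  q term: (2×0.0328)² = 0.00430
Total = 0.0539. Share from q = 0.00430/0.0539 = 0.0798.

7.98%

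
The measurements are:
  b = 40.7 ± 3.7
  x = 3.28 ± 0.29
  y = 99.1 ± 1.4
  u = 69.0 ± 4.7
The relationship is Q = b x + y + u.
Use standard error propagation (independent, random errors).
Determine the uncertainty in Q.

Let p = b·x = 133. δp/p = √((1·δb/b)² + (1·δx/x)²) = √(0.00826 + 0.00782) = 0.127, so δp = 16.9.
Q = p + y + u: δQ = √(δp² + δy² + δu²) = √(287 + 1.96 + 22.1) = 17.6

17.6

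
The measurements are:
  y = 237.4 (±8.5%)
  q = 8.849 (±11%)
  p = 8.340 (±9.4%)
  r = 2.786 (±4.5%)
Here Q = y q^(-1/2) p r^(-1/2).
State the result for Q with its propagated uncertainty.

Q is a product of powers, so relative uncertainties combine in quadrature:
  (1·δy/y)² = (1×0.0850)² = 0.00723;  (−½·δq/q)² = (-0.5×0.110)² = 0.00302;  (1·δp/p)² = (1×0.0940)² = 0.00884;  (−½·δr/r)² = (-0.5×0.0450)² = 0.000506
δQ/Q = √(0.0196) = 0.140
Q = 398.8, so δQ = 0.140 × 398.8 = 55.8.

398.8 ± 55.8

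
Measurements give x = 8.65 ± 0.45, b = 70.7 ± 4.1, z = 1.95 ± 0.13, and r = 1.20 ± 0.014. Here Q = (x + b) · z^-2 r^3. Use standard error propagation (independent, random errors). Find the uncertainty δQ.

Let u = x + b = 79.4. δu = √(δx² + δb²) = √(0.203 + 16.8) = 4.12, so δu/u = 0.0520.
Q is then a monomial in u, z, r:
δQ/Q = √((δu/u)² + (-2·δz/z)² + (3·δr/r)²) = √(0.00270 + 0.0178 + 0.00123) = 0.147
Q = 36.1, so δQ = 0.147 × 36.1 = 5.31.

5.31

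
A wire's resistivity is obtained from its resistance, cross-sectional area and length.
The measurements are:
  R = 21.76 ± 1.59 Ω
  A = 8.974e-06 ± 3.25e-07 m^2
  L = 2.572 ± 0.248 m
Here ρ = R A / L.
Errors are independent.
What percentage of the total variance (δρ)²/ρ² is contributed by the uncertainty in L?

58.3%

(δρ/ρ)² = (1·δR/R)² + (1·δA/A)² + (-1·δL/L)²
  R term: (1×0.0731)² = 0.00534
  A term: (1×0.0362)² = 0.00131
  L term: (-1×0.0964)² = 0.00930
Total = 0.0159. Share from L = 0.00930/0.0159 = 0.583.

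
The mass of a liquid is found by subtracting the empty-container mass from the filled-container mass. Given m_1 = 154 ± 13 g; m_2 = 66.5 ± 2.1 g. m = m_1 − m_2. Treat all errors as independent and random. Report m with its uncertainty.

87.5 ± 13.2 g

m is a linear combination, so absolute uncertainties add in quadrature:
  (δm_1)² = 169;  (δm_2)² = 4.41
δm = √(173) = 13.2 g
m = 87.5 g.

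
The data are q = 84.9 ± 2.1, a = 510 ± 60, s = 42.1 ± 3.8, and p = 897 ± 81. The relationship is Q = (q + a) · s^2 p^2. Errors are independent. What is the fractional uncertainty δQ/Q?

Let u = q + a = 595. δu = √(δq² + δa²) = √(4.41 + 3600) = 60.0, so δu/u = 0.101.
Q is then a monomial in u, s, p:
δQ/Q = √((δu/u)² + (2·δs/s)² + (2·δp/p)²) = √(0.0102 + 0.0326 + 0.0326) = 0.275

0.275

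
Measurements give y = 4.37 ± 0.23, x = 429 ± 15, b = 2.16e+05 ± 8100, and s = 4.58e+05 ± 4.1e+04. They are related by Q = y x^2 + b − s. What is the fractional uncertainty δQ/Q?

0.146

Let p = y·x^2 = 8.04e+05. δp/p = √((1·δy/y)² + (2·δx/x)²) = √(0.00277 + 0.00489) = 0.0875, so δp = 70400.
Q = p + b − s: δQ = √(δp² + δb² + δs²) = √(4.95e+09 + 6.56e+07 + 1.68e+09) = 81900
Q = 5.62e+05, so δQ/Q = 81900/5.62e+05 = 0.146.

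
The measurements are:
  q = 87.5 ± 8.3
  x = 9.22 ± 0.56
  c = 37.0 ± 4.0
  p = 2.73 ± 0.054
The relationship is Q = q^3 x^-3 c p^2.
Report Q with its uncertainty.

For a monomial Q ∝ q^3, x^-3, c, p^2, fractional errors add in quadrature:
  (3·δq/q)² = (3×0.0949)² = 0.0810;  (-3·δx/x)² = (-3×0.0607)² = 0.0332;  (1·δc/c)² = (1×0.108)² = 0.0117;  (2·δp/p)² = (2×0.0198)² = 0.00157
δQ/Q = √(0.127) = 0.357
Q = 2.36e+05, so δQ = 0.357 × 2.36e+05 = 84100.

(2.36 ± 0.841) × 10^5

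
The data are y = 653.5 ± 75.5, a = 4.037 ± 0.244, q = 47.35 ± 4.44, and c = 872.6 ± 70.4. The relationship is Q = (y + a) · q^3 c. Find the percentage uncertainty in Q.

31.4%

Let u = y + a = 657.5. δu = √(δy² + δa²) = √(5700 + 0.0595) = 75.5, so δu/u = 0.115.
Q is then a monomial in u, q, c:
δQ/Q = √((δu/u)² + (3·δq/q)² + (1·δc/c)²) = √(0.0132 + 0.0791 + 0.00651) = 0.314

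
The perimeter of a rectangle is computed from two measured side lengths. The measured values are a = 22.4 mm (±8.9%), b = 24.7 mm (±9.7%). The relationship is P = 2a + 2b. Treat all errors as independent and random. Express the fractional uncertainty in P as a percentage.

Absolute uncertainties add in quadrature for a linear combination:
  (2·δa)² = 15.9;  (2·δb)² = 23.0
δP = √(38.9) = 6.23 mm
P = 94.2 mm, so δP/P = 6.23/94.2 = 0.0662.

6.62%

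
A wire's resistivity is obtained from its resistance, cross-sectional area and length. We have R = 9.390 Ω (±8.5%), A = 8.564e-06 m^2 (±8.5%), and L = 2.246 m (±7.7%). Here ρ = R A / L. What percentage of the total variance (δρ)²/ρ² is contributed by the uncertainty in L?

(δρ/ρ)² = (1·δR/R)² + (1·δA/A)² + (-1·δL/L)²
  R term: (1×0.0850)² = 0.00723
  A term: (1×0.0850)² = 0.00723
  L term: (-1×0.0770)² = 0.00593
Total = 0.0204. Share from L = 0.00593/0.0204 = 0.291.

29.1%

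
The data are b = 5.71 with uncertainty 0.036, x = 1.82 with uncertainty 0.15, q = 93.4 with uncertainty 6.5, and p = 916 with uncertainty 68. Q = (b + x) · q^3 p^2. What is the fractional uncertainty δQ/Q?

Let u = b + x = 7.53. δu = √(δb² + δx²) = √(0.00130 + 0.0225) = 0.154, so δu/u = 0.0205.
Q is then a monomial in u, q, p:
δQ/Q = √((δu/u)² + (3·δq/q)² + (2·δp/p)²) = √(0.000420 + 0.0436 + 0.0220) = 0.257

0.257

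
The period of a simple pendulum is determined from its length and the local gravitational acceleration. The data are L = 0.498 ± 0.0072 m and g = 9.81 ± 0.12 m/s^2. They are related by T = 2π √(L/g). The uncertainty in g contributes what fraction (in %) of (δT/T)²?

41.7%

(δT/T)² = (½·δL/L)² + (−½·δg/g)²
  L term: (0.5×0.0145)² = 5.23e-05
  g term: (-0.5×0.0122)² = 3.74e-05
Total = 8.97e-05. Share from g = 3.74e-05/8.97e-05 = 0.417.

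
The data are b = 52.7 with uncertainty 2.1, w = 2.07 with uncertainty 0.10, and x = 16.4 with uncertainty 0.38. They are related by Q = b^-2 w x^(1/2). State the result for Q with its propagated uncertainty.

0.00302 ± 0.000283

Since Q is a product/quotient, work with relative uncertainties:
  (-2·δb/b)² = (-2×0.0398)² = 0.00635;  (1·δw/w)² = (1×0.0483)² = 0.00233;  (½·δx/x)² = (0.5×0.0232)² = 0.000134
δQ/Q = √(0.00882) = 0.0939
Q = 0.00302, so δQ = 0.0939 × 0.00302 = 0.000283.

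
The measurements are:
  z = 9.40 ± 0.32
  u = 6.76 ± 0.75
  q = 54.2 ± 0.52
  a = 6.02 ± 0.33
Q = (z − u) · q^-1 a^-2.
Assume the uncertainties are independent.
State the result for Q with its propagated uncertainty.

Let w = z − u = 2.64. δw = √(δz² + δu²) = √(0.102 + 0.562) = 0.815, so δw/w = 0.309.
Q is then a monomial in w, q, a:
δQ/Q = √((δw/w)² + (-1·δq/q)² + (-2·δa/a)²) = √(0.0954 + 9.2e-05 + 0.0120) = 0.328
Q = 0.00134, so δQ = 0.328 × 0.00134 = 0.000441.

0.00134 ± 0.000441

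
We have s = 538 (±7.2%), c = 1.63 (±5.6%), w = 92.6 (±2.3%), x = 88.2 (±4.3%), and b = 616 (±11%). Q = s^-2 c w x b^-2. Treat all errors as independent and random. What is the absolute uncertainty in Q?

3.31e-08

For a monomial Q ∝ s^-2, c, w, x, b^-2, fractional errors add in quadrature:
  (-2·δs/s)² = (-2×0.0720)² = 0.0207;  (1·δc/c)² = (1×0.0560)² = 0.00314;  (1·δw/w)² = (1×0.0230)² = 0.000529;  (1·δx/x)² = (1×0.0430)² = 0.00185;  (-2·δb/b)² = (-2×0.110)² = 0.0484
δQ/Q = √(0.0747) = 0.273
Q = 1.21e-07, so δQ = 0.273 × 1.21e-07 = 3.31e-08.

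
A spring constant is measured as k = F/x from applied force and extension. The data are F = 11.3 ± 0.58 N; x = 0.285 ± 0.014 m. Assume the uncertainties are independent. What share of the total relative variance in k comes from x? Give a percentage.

47.8%

(δk/k)² = (1·δF/F)² + (-1·δx/x)²
  F term: (1×0.0513)² = 0.00263
  x term: (-1×0.0491)² = 0.00241
Total = 0.00505. Share from x = 0.00241/0.00505 = 0.478.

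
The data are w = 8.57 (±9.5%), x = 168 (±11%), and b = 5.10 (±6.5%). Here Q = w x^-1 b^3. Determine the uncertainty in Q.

1.65

Each factor contributes (exponent × relative error)² to (δQ/Q)²:
  (1·δw/w)² = (1×0.0950)² = 0.00903;  (-1·δx/x)² = (-1×0.110)² = 0.0121;  (3·δb/b)² = (3×0.0650)² = 0.0380
δQ/Q = √(0.0592) = 0.243
Q = 6.77, so δQ = 0.243 × 6.77 = 1.65.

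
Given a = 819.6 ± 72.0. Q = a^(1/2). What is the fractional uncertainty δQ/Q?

Each factor contributes (exponent × relative error)² to (δQ/Q)²:
  (½·δa/a)² = (0.5×0.0878)² = 0.00193
δQ/Q = √(0.00193) = 0.0439

0.0439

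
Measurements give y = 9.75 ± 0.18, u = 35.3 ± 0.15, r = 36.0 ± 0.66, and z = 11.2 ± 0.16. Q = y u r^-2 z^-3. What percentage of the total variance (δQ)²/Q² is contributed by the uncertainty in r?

(δQ/Q)² = (1·δy/y)² + (1·δu/u)² + (-2·δr/r)² + (-3·δz/z)²
  y term: (1×0.0185)² = 0.000341
  u term: (1×0.00425)² = 1.81e-05
  r term: (-2×0.0183)² = 0.00134
  z term: (-3×0.0143)² = 0.00184
Total = 0.00354. Share from r = 0.00134/0.00354 = 0.380.

38.0%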